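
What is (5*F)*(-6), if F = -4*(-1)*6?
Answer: -720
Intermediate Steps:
F = 24 (F = 4*6 = 24)
(5*F)*(-6) = (5*24)*(-6) = 120*(-6) = -720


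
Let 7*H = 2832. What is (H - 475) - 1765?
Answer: -12848/7 ≈ -1835.4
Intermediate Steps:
H = 2832/7 (H = (⅐)*2832 = 2832/7 ≈ 404.57)
(H - 475) - 1765 = (2832/7 - 475) - 1765 = -493/7 - 1765 = -12848/7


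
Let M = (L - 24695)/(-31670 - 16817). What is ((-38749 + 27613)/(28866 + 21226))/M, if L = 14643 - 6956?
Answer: -8436738/13311949 ≈ -0.63377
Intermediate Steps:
L = 7687
M = 17008/48487 (M = (7687 - 24695)/(-31670 - 16817) = -17008/(-48487) = -17008*(-1/48487) = 17008/48487 ≈ 0.35077)
((-38749 + 27613)/(28866 + 21226))/M = ((-38749 + 27613)/(28866 + 21226))/(17008/48487) = -11136/50092*(48487/17008) = -11136*1/50092*(48487/17008) = -2784/12523*48487/17008 = -8436738/13311949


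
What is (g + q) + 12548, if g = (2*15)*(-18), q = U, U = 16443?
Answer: 28451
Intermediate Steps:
q = 16443
g = -540 (g = 30*(-18) = -540)
(g + q) + 12548 = (-540 + 16443) + 12548 = 15903 + 12548 = 28451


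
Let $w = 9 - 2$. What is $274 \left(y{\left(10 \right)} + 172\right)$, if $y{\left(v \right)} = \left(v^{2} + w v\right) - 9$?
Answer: $91242$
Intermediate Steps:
$w = 7$
$y{\left(v \right)} = -9 + v^{2} + 7 v$ ($y{\left(v \right)} = \left(v^{2} + 7 v\right) - 9 = -9 + v^{2} + 7 v$)
$274 \left(y{\left(10 \right)} + 172\right) = 274 \left(\left(-9 + 10^{2} + 7 \cdot 10\right) + 172\right) = 274 \left(\left(-9 + 100 + 70\right) + 172\right) = 274 \left(161 + 172\right) = 274 \cdot 333 = 91242$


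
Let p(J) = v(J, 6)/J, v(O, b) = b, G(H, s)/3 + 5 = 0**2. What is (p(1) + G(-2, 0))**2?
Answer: 81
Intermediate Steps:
G(H, s) = -15 (G(H, s) = -15 + 3*0**2 = -15 + 3*0 = -15 + 0 = -15)
p(J) = 6/J
(p(1) + G(-2, 0))**2 = (6/1 - 15)**2 = (6*1 - 15)**2 = (6 - 15)**2 = (-9)**2 = 81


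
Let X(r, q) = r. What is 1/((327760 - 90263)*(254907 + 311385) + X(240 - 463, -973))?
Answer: 1/134492650901 ≈ 7.4353e-12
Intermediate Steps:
1/((327760 - 90263)*(254907 + 311385) + X(240 - 463, -973)) = 1/((327760 - 90263)*(254907 + 311385) + (240 - 463)) = 1/(237497*566292 - 223) = 1/(134492651124 - 223) = 1/134492650901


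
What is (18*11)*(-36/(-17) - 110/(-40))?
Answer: 32769/34 ≈ 963.79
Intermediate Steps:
(18*11)*(-36/(-17) - 110/(-40)) = 198*(-36*(-1/17) - 110*(-1/40)) = 198*(36/17 + 11/4) = 198*(331/68) = 32769/34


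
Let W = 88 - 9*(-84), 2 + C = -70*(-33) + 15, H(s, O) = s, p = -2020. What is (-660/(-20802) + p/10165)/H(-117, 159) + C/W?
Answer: 212965343797/77335165492 ≈ 2.7538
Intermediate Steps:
C = 2323 (C = -2 + (-70*(-33) + 15) = -2 + (2310 + 15) = -2 + 2325 = 2323)
W = 844 (W = 88 + 756 = 844)
(-660/(-20802) + p/10165)/H(-117, 159) + C/W = (-660/(-20802) - 2020/10165)/(-117) + 2323/844 = (-660*(-1/20802) - 2020*1/10165)*(-1/117) + 2323*(1/844) = (110/3467 - 404/2033)*(-1/117) + 2323/844 = -1177038/7048411*(-1/117) + 2323/844 = 130782/91629343 + 2323/844 = 212965343797/77335165492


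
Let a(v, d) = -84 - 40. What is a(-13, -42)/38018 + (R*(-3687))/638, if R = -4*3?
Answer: 420497320/6063871 ≈ 69.345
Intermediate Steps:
a(v, d) = -124
R = -12
a(-13, -42)/38018 + (R*(-3687))/638 = -124/38018 - 12*(-3687)/638 = -124*1/38018 + 44244*(1/638) = -62/19009 + 22122/319 = 420497320/6063871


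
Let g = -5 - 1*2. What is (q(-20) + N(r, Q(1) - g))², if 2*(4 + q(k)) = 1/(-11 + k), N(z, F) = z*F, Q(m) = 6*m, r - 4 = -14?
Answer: 69039481/3844 ≈ 17960.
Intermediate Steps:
r = -10 (r = 4 - 14 = -10)
g = -7 (g = -5 - 2 = -7)
N(z, F) = F*z
q(k) = -4 + 1/(2*(-11 + k))
(q(-20) + N(r, Q(1) - g))² = ((89 - 8*(-20))/(2*(-11 - 20)) + (6*1 - 1*(-7))*(-10))² = ((½)*(89 + 160)/(-31) + (6 + 7)*(-10))² = ((½)*(-1/31)*249 + 13*(-10))² = (-249/62 - 130)² = (-8309/62)² = 69039481/3844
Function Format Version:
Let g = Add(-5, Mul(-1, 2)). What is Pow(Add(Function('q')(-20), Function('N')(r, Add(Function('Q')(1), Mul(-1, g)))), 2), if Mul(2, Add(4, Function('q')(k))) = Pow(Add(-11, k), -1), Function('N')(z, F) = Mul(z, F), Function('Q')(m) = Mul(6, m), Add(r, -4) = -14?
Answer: Rational(69039481, 3844) ≈ 17960.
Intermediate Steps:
r = -10 (r = Add(4, -14) = -10)
g = -7 (g = Add(-5, -2) = -7)
Function('N')(z, F) = Mul(F, z)
Function('q')(k) = Add(-4, Mul(Rational(1, 2), Pow(Add(-11, k), -1)))
Pow(Add(Function('q')(-20), Function('N')(r, Add(Function('Q')(1), Mul(-1, g)))), 2) = Pow(Add(Mul(Rational(1, 2), Pow(Add(-11, -20), -1), Add(89, Mul(-8, -20))), Mul(Add(Mul(6, 1), Mul(-1, -7)), -10)), 2) = Pow(Add(Mul(Rational(1, 2), Pow(-31, -1), Add(89, 160)), Mul(Add(6, 7), -10)), 2) = Pow(Add(Mul(Rational(1, 2), Rational(-1, 31), 249), Mul(13, -10)), 2) = Pow(Add(Rational(-249, 62), -130), 2) = Pow(Rational(-8309, 62), 2) = Rational(69039481, 3844)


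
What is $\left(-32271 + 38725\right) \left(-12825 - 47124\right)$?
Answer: $-386910846$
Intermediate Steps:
$\left(-32271 + 38725\right) \left(-12825 - 47124\right) = 6454 \left(-59949\right) = -386910846$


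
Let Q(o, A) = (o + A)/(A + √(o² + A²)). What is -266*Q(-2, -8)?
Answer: 5320 + 1330*√17 ≈ 10804.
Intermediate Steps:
Q(o, A) = (A + o)/(A + √(A² + o²))
-266*Q(-2, -8) = -266*(-8 - 2)/(-8 + √((-8)² + (-2)²)) = -266*(-10)/(-8 + √(64 + 4)) = -266*(-10)/(-8 + √68) = -266*(-10)/(-8 + 2*√17) = -(-2660)/(-8 + 2*√17) = 2660/(-8 + 2*√17)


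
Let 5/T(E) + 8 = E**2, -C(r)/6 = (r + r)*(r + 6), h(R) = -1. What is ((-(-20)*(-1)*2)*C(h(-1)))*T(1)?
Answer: 12000/7 ≈ 1714.3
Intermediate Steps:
C(r) = -12*r*(6 + r) (C(r) = -6*(r + r)*(r + 6) = -6*2*r*(6 + r) = -12*r*(6 + r))
T(E) = 5/(-8 + E**2)
((-(-20)*(-1)*2)*C(h(-1)))*T(1) = ((-(-20)*(-1)*2)*(-12*(-1)*(6 - 1)))*(5/(-8 + 1**2)) = ((-4*5*2)*(-12*(-1)*5))*(5/(-8 + 1)) = (-20*2*60)*(5/(-7)) = (-40*60)*(5*(-1/7)) = -2400*(-5/7) = 12000/7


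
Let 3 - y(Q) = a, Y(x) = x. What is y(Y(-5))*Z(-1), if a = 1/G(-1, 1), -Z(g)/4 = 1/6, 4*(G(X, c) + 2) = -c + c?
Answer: -7/3 ≈ -2.3333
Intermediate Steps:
G(X, c) = -2 (G(X, c) = -2 + (-c + c)/4 = -2 + (¼)*0 = -2 + 0 = -2)
Z(g) = -⅔ (Z(g) = -4/6 = -4*⅙ = -⅔)
a = -½ (a = 1/(-2) = -½ ≈ -0.50000)
y(Q) = 7/2 (y(Q) = 3 - 1*(-½) = 3 + ½ = 7/2)
y(Y(-5))*Z(-1) = (7/2)*(-⅔) = -7/3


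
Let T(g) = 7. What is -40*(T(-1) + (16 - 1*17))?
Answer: -240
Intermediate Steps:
-40*(T(-1) + (16 - 1*17)) = -40*(7 + (16 - 1*17)) = -40*(7 + (16 - 17)) = -40*(7 - 1) = -40*6 = -240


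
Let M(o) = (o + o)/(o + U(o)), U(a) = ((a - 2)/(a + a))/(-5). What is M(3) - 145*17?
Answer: -219205/89 ≈ -2463.0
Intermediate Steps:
U(a) = -(-2 + a)/(10*a) (U(a) = ((-2 + a)/((2*a)))*(-1/5) = ((-2 + a)*(1/(2*a)))*(-1/5) = ((-2 + a)/(2*a))*(-1/5) = -(-2 + a)/(10*a))
M(o) = 2*o/(o + (2 - o)/(10*o)) (M(o) = (o + o)/(o + (2 - o)/(10*o)) = (2*o)/(o + (2 - o)/(10*o)) = 2*o/(o + (2 - o)/(10*o)))
M(3) - 145*17 = 20*3**2/(2 - 1*3 + 10*3**2) - 145*17 = 20*9/(2 - 3 + 10*9) - 2465 = 20*9/(2 - 3 + 90) - 2465 = 20*9/89 - 2465 = 20*9*(1/89) - 2465 = 180/89 - 2465 = -219205/89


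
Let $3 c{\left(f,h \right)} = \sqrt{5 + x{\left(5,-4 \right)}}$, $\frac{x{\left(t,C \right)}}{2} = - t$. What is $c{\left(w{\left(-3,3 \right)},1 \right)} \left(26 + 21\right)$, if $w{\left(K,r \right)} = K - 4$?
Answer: $\frac{47 i \sqrt{5}}{3} \approx 35.032 i$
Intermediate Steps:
$w{\left(K,r \right)} = -4 + K$
$x{\left(t,C \right)} = - 2 t$ ($x{\left(t,C \right)} = 2 \left(- t\right) = - 2 t$)
$c{\left(f,h \right)} = \frac{i \sqrt{5}}{3}$ ($c{\left(f,h \right)} = \frac{\sqrt{5 - 10}}{3} = \frac{\sqrt{-5}}{3} = \frac{i \sqrt{5}}{3}$)
$c{\left(w{\left(-3,3 \right)},1 \right)} \left(26 + 21\right) = \frac{i \sqrt{5}}{3} \left(26 + 21\right) = \frac{i \sqrt{5}}{3} \cdot 47 = \frac{47 i \sqrt{5}}{3}$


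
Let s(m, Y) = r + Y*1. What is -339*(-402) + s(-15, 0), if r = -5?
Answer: 136273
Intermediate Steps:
s(m, Y) = -5 + Y (s(m, Y) = -5 + Y*1 = -5 + Y)
-339*(-402) + s(-15, 0) = -339*(-402) + (-5 + 0) = 136278 - 5 = 136273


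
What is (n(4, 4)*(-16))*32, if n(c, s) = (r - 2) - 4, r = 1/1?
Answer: 2560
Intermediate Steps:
r = 1
n(c, s) = -5 (n(c, s) = (1 - 2) - 4 = -1 - 4 = -5)
(n(4, 4)*(-16))*32 = -5*(-16)*32 = 80*32 = 2560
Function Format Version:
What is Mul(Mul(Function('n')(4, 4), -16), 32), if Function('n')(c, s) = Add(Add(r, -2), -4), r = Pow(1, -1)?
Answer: 2560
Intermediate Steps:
r = 1
Function('n')(c, s) = -5 (Function('n')(c, s) = Add(Add(1, -2), -4) = Add(-1, -4) = -5)
Mul(Mul(Function('n')(4, 4), -16), 32) = Mul(Mul(-5, -16), 32) = Mul(80, 32) = 2560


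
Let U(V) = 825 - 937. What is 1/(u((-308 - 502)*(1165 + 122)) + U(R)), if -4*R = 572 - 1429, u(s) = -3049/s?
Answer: -1042470/116753591 ≈ -0.0089288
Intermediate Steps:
R = 857/4 (R = -(572 - 1429)/4 = -¼*(-857) = 857/4 ≈ 214.25)
U(V) = -112
1/(u((-308 - 502)*(1165 + 122)) + U(R)) = 1/(-3049*1/((-308 - 502)*(1165 + 122)) - 112) = 1/(-3049/((-810*1287)) - 112) = 1/(-3049/(-1042470) - 112) = 1/(-3049*(-1/1042470) - 112) = 1/(3049/1042470 - 112) = 1/(-116753591/1042470) = -1042470/116753591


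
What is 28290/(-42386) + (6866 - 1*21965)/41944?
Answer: -130470141/126988456 ≈ -1.0274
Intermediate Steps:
28290/(-42386) + (6866 - 1*21965)/41944 = 28290*(-1/42386) + (6866 - 21965)*(1/41944) = -14145/21193 - 15099*1/41944 = -14145/21193 - 2157/5992 = -130470141/126988456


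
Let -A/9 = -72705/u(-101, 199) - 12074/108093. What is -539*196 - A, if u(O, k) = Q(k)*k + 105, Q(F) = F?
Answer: -151164274560011/1430646886 ≈ -1.0566e+5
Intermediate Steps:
u(O, k) = 105 + k² (u(O, k) = k*k + 105 = k² + 105 = 105 + k²)
A = 25014935427/1430646886 (A = -9*(-72705/(105 + 199²) - 12074/108093) = -9*(-72705/(105 + 39601) - 12074*1/108093) = -9*(-72705/39706 - 12074/108093) = -9*(-8338311809/4291940658) = 25014935427/1430646886 ≈ 17.485)
-539*196 - A = -539*196 - 1*25014935427/1430646886 = -105644 - 25014935427/1430646886 = -151164274560011/1430646886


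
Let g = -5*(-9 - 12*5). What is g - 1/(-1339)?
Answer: 461956/1339 ≈ 345.00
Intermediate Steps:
g = 345 (g = -5*(-9 - 60) = -5*(-69) = 345)
g - 1/(-1339) = 345 - 1/(-1339) = 345 - 1*(-1/1339) = 345 + 1/1339 = 461956/1339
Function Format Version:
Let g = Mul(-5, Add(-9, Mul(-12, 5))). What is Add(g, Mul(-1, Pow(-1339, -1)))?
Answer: Rational(461956, 1339) ≈ 345.00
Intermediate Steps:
g = 345 (g = Mul(-5, Add(-9, -60)) = Mul(-5, -69) = 345)
Add(g, Mul(-1, Pow(-1339, -1))) = Add(345, Mul(-1, Pow(-1339, -1))) = Add(345, Mul(-1, Rational(-1, 1339))) = Add(345, Rational(1, 1339)) = Rational(461956, 1339)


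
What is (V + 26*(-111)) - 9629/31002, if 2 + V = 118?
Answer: -85885169/31002 ≈ -2770.3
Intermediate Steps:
V = 116 (V = -2 + 118 = 116)
(V + 26*(-111)) - 9629/31002 = (116 + 26*(-111)) - 9629/31002 = (116 - 2886) - 9629*1/31002 = -2770 - 9629/31002 = -85885169/31002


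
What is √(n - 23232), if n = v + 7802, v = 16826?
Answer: 2*√349 ≈ 37.363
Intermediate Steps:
n = 24628 (n = 16826 + 7802 = 24628)
√(n - 23232) = √(24628 - 23232) = √1396 = 2*√349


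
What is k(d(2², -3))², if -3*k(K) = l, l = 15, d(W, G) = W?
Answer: 25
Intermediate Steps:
k(K) = -5 (k(K) = -⅓*15 = -5)
k(d(2², -3))² = (-5)² = 25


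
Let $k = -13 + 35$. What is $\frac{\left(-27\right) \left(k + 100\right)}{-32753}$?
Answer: $\frac{3294}{32753} \approx 0.10057$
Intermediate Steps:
$k = 22$
$\frac{\left(-27\right) \left(k + 100\right)}{-32753} = \frac{\left(-27\right) \left(22 + 100\right)}{-32753} = \left(-27\right) 122 \left(- \frac{1}{32753}\right) = \left(-3294\right) \left(- \frac{1}{32753}\right) = \frac{3294}{32753}$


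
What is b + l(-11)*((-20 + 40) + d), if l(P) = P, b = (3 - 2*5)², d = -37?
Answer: 236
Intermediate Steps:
b = 49 (b = (3 - 10)² = (-7)² = 49)
b + l(-11)*((-20 + 40) + d) = 49 - 11*((-20 + 40) - 37) = 49 - 11*(20 - 37) = 49 - 11*(-17) = 49 + 187 = 236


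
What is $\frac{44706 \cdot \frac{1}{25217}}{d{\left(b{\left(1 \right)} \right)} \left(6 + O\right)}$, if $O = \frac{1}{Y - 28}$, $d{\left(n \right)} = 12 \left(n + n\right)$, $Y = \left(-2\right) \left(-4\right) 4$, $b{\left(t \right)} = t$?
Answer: $\frac{7451}{630425} \approx 0.011819$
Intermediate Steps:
$Y = 32$ ($Y = 8 \cdot 4 = 32$)
$d{\left(n \right)} = 24 n$ ($d{\left(n \right)} = 12 \cdot 2 n = 24 n$)
$O = \frac{1}{4}$ ($O = \frac{1}{32 - 28} = \frac{1}{4} \approx 0.25$)
$\frac{44706 \cdot \frac{1}{25217}}{d{\left(b{\left(1 \right)} \right)} \left(6 + O\right)} = \frac{44706 \cdot \frac{1}{25217}}{24 \cdot 1 \left(6 + \frac{1}{4}\right)} = \frac{44706 \cdot \frac{1}{25217}}{24 \cdot \frac{25}{4}} = \frac{44706}{25217 \cdot 150} = \frac{44706}{25217} \cdot \frac{1}{150} = \frac{7451}{630425}$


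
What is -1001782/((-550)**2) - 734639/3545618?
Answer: -471770573597/134068680625 ≈ -3.5189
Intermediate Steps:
-1001782/((-550)**2) - 734639/3545618 = -1001782/302500 - 734639*1/3545618 = -1001782*1/302500 - 734639/3545618 = -500891/151250 - 734639/3545618 = -471770573597/134068680625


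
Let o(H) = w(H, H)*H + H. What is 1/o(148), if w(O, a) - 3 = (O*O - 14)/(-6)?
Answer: -3/1618084 ≈ -1.8540e-6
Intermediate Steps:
w(O, a) = 16/3 - O²/6 (w(O, a) = 3 + (O*O - 14)/(-6) = 3 + (O² - 14)*(-⅙) = 3 + (-14 + O²)*(-⅙) = 3 + (7/3 - O²/6) = 16/3 - O²/6)
o(H) = H + H*(16/3 - H²/6) (o(H) = (16/3 - H²/6)*H + H = H*(16/3 - H²/6) + H = H + H*(16/3 - H²/6))
1/o(148) = 1/((⅙)*148*(38 - 1*148²)) = 1/((⅙)*148*(38 - 1*21904)) = 1/((⅙)*148*(38 - 21904)) = 1/((⅙)*148*(-21866)) = 1/(-1618084/3) = -3/1618084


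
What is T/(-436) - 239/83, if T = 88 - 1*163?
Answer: -97979/36188 ≈ -2.7075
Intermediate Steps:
T = -75 (T = 88 - 163 = -75)
T/(-436) - 239/83 = -75/(-436) - 239/83 = -75*(-1/436) - 239*1/83 = 75/436 - 239/83 = -97979/36188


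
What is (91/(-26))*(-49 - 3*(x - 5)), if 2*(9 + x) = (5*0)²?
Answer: 49/2 ≈ 24.500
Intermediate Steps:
x = -9 (x = -9 + (5*0)²/2 = -9 + (½)*0² = -9 + (½)*0 = -9 + 0 = -9)
(91/(-26))*(-49 - 3*(x - 5)) = (91/(-26))*(-49 - 3*(-9 - 5)) = (91*(-1/26))*(-49 - 3*(-14)) = -7*(-49 + 42)/2 = -7/2*(-7) = 49/2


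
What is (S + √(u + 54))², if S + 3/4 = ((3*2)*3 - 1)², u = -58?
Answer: 1329345/16 + 1153*I ≈ 83084.0 + 1153.0*I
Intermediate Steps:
S = 1153/4 (S = -¾ + ((3*2)*3 - 1)² = -¾ + (6*3 - 1)² = -¾ + (18 - 1)² = -¾ + 17² = -¾ + 289 = 1153/4 ≈ 288.25)
(S + √(u + 54))² = (1153/4 + √(-58 + 54))² = (1153/4 + √(-4))² = (1153/4 + 2*I)²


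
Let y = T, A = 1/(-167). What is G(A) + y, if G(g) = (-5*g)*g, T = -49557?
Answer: -1382095178/27889 ≈ -49557.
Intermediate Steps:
A = -1/167 ≈ -0.0059880
G(g) = -5*g²
y = -49557
G(A) + y = -5*(-1/167)² - 49557 = -5*1/27889 - 49557 = -5/27889 - 49557 = -1382095178/27889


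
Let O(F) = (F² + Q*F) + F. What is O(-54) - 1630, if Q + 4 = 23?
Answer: 206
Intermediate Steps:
Q = 19 (Q = -4 + 23 = 19)
O(F) = F² + 20*F (O(F) = (F² + 19*F) + F = F² + 20*F)
O(-54) - 1630 = -54*(20 - 54) - 1630 = -54*(-34) - 1630 = 1836 - 1630 = 206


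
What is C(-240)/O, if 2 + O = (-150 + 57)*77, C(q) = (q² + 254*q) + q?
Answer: 3600/7163 ≈ 0.50258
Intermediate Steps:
C(q) = q² + 255*q
O = -7163 (O = -2 + (-150 + 57)*77 = -2 - 93*77 = -2 - 7161 = -7163)
C(-240)/O = -240*(255 - 240)/(-7163) = -240*15*(-1/7163) = -3600*(-1/7163) = 3600/7163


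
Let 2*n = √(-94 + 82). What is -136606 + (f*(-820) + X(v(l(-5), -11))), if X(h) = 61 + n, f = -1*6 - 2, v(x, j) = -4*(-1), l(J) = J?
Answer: -129985 + I*√3 ≈ -1.2999e+5 + 1.732*I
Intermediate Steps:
n = I*√3 (n = √(-94 + 82)/2 = √(-12)/2 = (2*I*√3)/2 = I*√3 ≈ 1.732*I)
v(x, j) = 4
f = -8 (f = -6 - 2 = -8)
X(h) = 61 + I*√3
-136606 + (f*(-820) + X(v(l(-5), -11))) = -136606 + (-8*(-820) + (61 + I*√3)) = -136606 + (6560 + (61 + I*√3)) = -136606 + (6621 + I*√3) = -129985 + I*√3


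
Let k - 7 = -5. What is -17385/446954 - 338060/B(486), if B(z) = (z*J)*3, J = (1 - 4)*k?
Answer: 37736296315/977488398 ≈ 38.605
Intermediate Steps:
k = 2 (k = 7 - 5 = 2)
J = -6 (J = (1 - 4)*2 = -3*2 = -6)
B(z) = -18*z (B(z) = (z*(-6))*3 = -6*z*3 = -18*z)
-17385/446954 - 338060/B(486) = -17385/446954 - 338060/((-18*486)) = -17385*1/446954 - 338060/(-8748) = -17385/446954 - 338060*(-1/8748) = -17385/446954 + 84515/2187 = 37736296315/977488398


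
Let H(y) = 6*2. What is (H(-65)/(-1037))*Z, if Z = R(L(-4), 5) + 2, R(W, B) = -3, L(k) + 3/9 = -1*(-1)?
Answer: 12/1037 ≈ 0.011572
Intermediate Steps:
L(k) = ⅔ (L(k) = -⅓ - 1*(-1) = -⅓ + 1 = ⅔)
H(y) = 12
Z = -1 (Z = -3 + 2 = -1)
(H(-65)/(-1037))*Z = (12/(-1037))*(-1) = (12*(-1/1037))*(-1) = -12/1037*(-1) = 12/1037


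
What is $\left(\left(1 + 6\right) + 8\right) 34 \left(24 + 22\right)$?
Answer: $23460$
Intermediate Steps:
$\left(\left(1 + 6\right) + 8\right) 34 \left(24 + 22\right) = \left(7 + 8\right) 34 \cdot 46 = 15 \cdot 34 \cdot 46 = 510 \cdot 46 = 23460$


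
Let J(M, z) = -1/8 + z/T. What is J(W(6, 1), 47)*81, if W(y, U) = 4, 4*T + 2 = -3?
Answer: -122229/40 ≈ -3055.7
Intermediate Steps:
T = -5/4 (T = -½ + (¼)*(-3) = -½ - ¾ = -5/4 ≈ -1.2500)
J(M, z) = -⅛ - 4*z/5 (J(M, z) = -1/8 + z/(-5/4) = -1*⅛ + z*(-⅘) = -⅛ - 4*z/5)
J(W(6, 1), 47)*81 = (-⅛ - ⅘*47)*81 = (-⅛ - 188/5)*81 = -1509/40*81 = -122229/40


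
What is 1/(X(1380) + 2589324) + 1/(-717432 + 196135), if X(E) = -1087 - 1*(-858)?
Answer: -2067798/1349687456215 ≈ -1.5321e-6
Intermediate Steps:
X(E) = -229 (X(E) = -1087 + 858 = -229)
1/(X(1380) + 2589324) + 1/(-717432 + 196135) = 1/(-229 + 2589324) + 1/(-717432 + 196135) = 1/2589095 + 1/(-521297) = 1/2589095 - 1/521297 = -2067798/1349687456215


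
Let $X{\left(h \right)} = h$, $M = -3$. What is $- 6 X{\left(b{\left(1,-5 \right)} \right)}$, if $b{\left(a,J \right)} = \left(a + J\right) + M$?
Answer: $42$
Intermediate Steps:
$b{\left(a,J \right)} = -3 + J + a$ ($b{\left(a,J \right)} = \left(a + J\right) - 3 = \left(J + a\right) - 3 = -3 + J + a$)
$- 6 X{\left(b{\left(1,-5 \right)} \right)} = - 6 \left(-3 - 5 + 1\right) = \left(-6\right) \left(-7\right) = 42$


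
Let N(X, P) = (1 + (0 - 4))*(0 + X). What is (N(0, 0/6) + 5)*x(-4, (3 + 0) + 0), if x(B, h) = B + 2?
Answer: -10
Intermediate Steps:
x(B, h) = 2 + B
N(X, P) = -3*X (N(X, P) = (1 - 4)*X = -3*X)
(N(0, 0/6) + 5)*x(-4, (3 + 0) + 0) = (-3*0 + 5)*(2 - 4) = (0 + 5)*(-2) = 5*(-2) = -10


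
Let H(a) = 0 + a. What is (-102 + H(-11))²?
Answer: 12769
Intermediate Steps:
H(a) = a
(-102 + H(-11))² = (-102 - 11)² = (-113)² = 12769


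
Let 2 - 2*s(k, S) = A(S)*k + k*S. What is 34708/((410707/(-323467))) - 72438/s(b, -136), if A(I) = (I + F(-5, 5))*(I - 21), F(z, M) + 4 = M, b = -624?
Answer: -73765306168401790/2698512969163 ≈ -27336.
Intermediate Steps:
F(z, M) = -4 + M
A(I) = (1 + I)*(-21 + I) (A(I) = (I + (-4 + 5))*(I - 21) = (I + 1)*(-21 + I) = (1 + I)*(-21 + I))
s(k, S) = 1 - S*k/2 - k*(-21 + S² - 20*S)/2 (s(k, S) = 1 - ((-21 + S² - 20*S)*k + k*S)/2 = 1 - (k*(-21 + S² - 20*S) + S*k)/2 = 1 - (S*k + k*(-21 + S² - 20*S))/2 = 1 + (-S*k/2 - k*(-21 + S² - 20*S)/2) = 1 - S*k/2 - k*(-21 + S² - 20*S)/2)
34708/((410707/(-323467))) - 72438/s(b, -136) = 34708/((410707/(-323467))) - 72438/(1 + (½)*(-624)*(21 - 1*(-136)² + 20*(-136)) - ½*(-136)*(-624)) = 34708/((410707*(-1/323467))) - 72438/(1 + (½)*(-624)*(21 - 1*18496 - 2720) - 42432) = 34708/(-410707/323467) - 72438/(1 + (½)*(-624)*(21 - 18496 - 2720) - 42432) = 34708*(-323467/410707) - 72438/(1 + (½)*(-624)*(-21195) - 42432) = -11226892636/410707 - 72438/(1 + 6612840 - 42432) = -11226892636/410707 - 72438/6570409 = -73765306168401790/2698512969163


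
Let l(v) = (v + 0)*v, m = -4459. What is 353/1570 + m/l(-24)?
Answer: -3398651/452160 ≈ -7.5165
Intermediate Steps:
l(v) = v² (l(v) = v*v = v²)
353/1570 + m/l(-24) = 353/1570 - 4459/((-24)²) = 353*(1/1570) - 4459/576 = 353/1570 - 4459*1/576 = 353/1570 - 4459/576 = -3398651/452160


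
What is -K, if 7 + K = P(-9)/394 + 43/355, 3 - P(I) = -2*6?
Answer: 956823/139870 ≈ 6.8408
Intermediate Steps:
P(I) = 15 (P(I) = 3 - (-2)*6 = 3 - 1*(-12) = 3 + 12 = 15)
K = -956823/139870 (K = -7 + (15/394 + 43/355) = -7 + 22267/139870 = -956823/139870 ≈ -6.8408)
-K = -1*(-956823/139870) = 956823/139870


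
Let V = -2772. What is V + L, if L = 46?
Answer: -2726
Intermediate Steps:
V + L = -2772 + 46 = -2726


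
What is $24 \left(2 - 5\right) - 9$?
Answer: $-81$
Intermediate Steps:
$24 \left(2 - 5\right) - 9 = 24 \left(-3\right) - 9 = -72 - 9 = -81$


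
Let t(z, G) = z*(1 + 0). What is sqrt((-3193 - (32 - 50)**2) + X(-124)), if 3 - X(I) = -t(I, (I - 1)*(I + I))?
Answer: I*sqrt(3638) ≈ 60.316*I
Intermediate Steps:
t(z, G) = z (t(z, G) = z*1 = z)
X(I) = 3 + I (X(I) = 3 - (-1)*I = 3 + I)
sqrt((-3193 - (32 - 50)**2) + X(-124)) = sqrt((-3193 - (32 - 50)**2) + (3 - 124)) = sqrt((-3193 - 1*(-18)**2) - 121) = sqrt((-3193 - 1*324) - 121) = sqrt((-3193 - 324) - 121) = sqrt(-3517 - 121) = sqrt(-3638) = I*sqrt(3638)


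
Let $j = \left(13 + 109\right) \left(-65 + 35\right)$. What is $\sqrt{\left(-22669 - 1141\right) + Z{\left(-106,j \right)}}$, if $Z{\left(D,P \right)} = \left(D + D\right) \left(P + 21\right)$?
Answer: $31 \sqrt{778} \approx 864.67$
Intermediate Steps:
$j = -3660$ ($j = 122 \left(-30\right) = -3660$)
$Z{\left(D,P \right)} = 2 D \left(21 + P\right)$
$\sqrt{\left(-22669 - 1141\right) + Z{\left(-106,j \right)}} = \sqrt{\left(-22669 - 1141\right) + 2 \left(-106\right) \left(21 - 3660\right)} = \sqrt{\left(-22669 - 1141\right) + 2 \left(-106\right) \left(-3639\right)} = \sqrt{-23810 + 771468} = \sqrt{747658} = 31 \sqrt{778}$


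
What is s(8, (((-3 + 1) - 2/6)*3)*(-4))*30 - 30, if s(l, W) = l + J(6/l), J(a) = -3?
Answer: 120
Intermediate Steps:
s(l, W) = -3 + l (s(l, W) = l - 3 = -3 + l)
s(8, (((-3 + 1) - 2/6)*3)*(-4))*30 - 30 = (-3 + 8)*30 - 30 = 5*30 - 30 = 150 - 30 = 120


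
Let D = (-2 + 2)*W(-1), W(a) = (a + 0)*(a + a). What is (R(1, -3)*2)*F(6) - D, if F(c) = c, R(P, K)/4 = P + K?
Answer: -96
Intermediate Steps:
W(a) = 2*a**2 (W(a) = a*(2*a) = 2*a**2)
R(P, K) = 4*K + 4*P (R(P, K) = 4*(P + K) = 4*(K + P) = 4*K + 4*P)
D = 0 (D = (-2 + 2)*(2*(-1)**2) = 0*(2*1) = 0*2 = 0)
(R(1, -3)*2)*F(6) - D = ((4*(-3) + 4*1)*2)*6 - 1*0 = ((-12 + 4)*2)*6 + 0 = -8*2*6 + 0 = -16*6 + 0 = -96 + 0 = -96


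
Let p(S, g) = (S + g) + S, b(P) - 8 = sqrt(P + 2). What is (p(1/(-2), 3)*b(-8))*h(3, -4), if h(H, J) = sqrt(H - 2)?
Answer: 16 + 2*I*sqrt(6) ≈ 16.0 + 4.899*I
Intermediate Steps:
h(H, J) = sqrt(-2 + H)
b(P) = 8 + sqrt(2 + P) (b(P) = 8 + sqrt(P + 2) = 8 + sqrt(2 + P))
p(S, g) = g + 2*S
(p(1/(-2), 3)*b(-8))*h(3, -4) = ((3 + 2/(-2))*(8 + sqrt(2 - 8)))*sqrt(-2 + 3) = ((3 + 2*(-1/2))*(8 + sqrt(-6)))*sqrt(1) = ((3 - 1)*(8 + I*sqrt(6)))*1 = (2*(8 + I*sqrt(6)))*1 = (16 + 2*I*sqrt(6))*1 = 16 + 2*I*sqrt(6)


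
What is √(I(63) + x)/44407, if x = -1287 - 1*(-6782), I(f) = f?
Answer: √5558/44407 ≈ 0.0016788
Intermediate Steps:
x = 5495 (x = -1287 + 6782 = 5495)
√(I(63) + x)/44407 = √(63 + 5495)/44407 = √5558*(1/44407) = √5558/44407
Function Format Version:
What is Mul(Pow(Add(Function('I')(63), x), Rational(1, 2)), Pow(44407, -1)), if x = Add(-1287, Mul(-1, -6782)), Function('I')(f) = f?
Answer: Mul(Rational(1, 44407), Pow(5558, Rational(1, 2))) ≈ 0.0016788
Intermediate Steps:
x = 5495 (x = Add(-1287, 6782) = 5495)
Mul(Pow(Add(Function('I')(63), x), Rational(1, 2)), Pow(44407, -1)) = Mul(Pow(Add(63, 5495), Rational(1, 2)), Pow(44407, -1)) = Mul(Pow(5558, Rational(1, 2)), Rational(1, 44407)) = Mul(Rational(1, 44407), Pow(5558, Rational(1, 2)))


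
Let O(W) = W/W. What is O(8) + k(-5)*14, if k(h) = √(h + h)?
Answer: 1 + 14*I*√10 ≈ 1.0 + 44.272*I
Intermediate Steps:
O(W) = 1
k(h) = √2*√h (k(h) = √(2*h) = √2*√h)
O(8) + k(-5)*14 = 1 + (√2*√(-5))*14 = 1 + (√2*(I*√5))*14 = 1 + (I*√10)*14 = 1 + 14*I*√10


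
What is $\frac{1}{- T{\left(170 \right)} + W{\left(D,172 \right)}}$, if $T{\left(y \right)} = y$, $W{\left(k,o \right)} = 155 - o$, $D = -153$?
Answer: $- \frac{1}{187} \approx -0.0053476$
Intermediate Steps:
$\frac{1}{- T{\left(170 \right)} + W{\left(D,172 \right)}} = \frac{1}{\left(-1\right) 170 + \left(155 - 172\right)} = \frac{1}{-170 + \left(155 - 172\right)} = \frac{1}{-170 - 17} = \frac{1}{-187} = - \frac{1}{187}$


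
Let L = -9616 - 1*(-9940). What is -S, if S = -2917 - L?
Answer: 3241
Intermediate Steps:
L = 324 (L = -9616 + 9940 = 324)
S = -3241 (S = -2917 - 1*324 = -2917 - 324 = -3241)
-S = -1*(-3241) = 3241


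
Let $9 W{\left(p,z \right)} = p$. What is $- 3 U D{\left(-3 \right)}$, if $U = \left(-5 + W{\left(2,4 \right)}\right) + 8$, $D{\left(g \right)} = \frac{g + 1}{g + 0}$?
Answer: $- \frac{58}{9} \approx -6.4444$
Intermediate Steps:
$D{\left(g \right)} = \frac{1 + g}{g}$
$W{\left(p,z \right)} = \frac{p}{9}$
$U = \frac{29}{9}$ ($U = \left(-5 + \frac{1}{9} \cdot 2\right) + 8 = \left(-5 + \frac{2}{9}\right) + 8 = - \frac{43}{9} + 8 = \frac{29}{9} \approx 3.2222$)
$- 3 U D{\left(-3 \right)} = \left(-3\right) \frac{29}{9} \frac{1 - 3}{-3} = - \frac{29 \left(\left(- \frac{1}{3}\right) \left(-2\right)\right)}{3} = \left(- \frac{29}{3}\right) \frac{2}{3} = - \frac{58}{9}$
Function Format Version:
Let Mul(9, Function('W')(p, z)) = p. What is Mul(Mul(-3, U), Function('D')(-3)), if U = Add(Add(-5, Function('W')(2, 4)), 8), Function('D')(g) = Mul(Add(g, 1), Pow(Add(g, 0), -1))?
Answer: Rational(-58, 9) ≈ -6.4444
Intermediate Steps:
Function('D')(g) = Mul(Pow(g, -1), Add(1, g)) (Function('D')(g) = Mul(Add(1, g), Pow(g, -1)) = Mul(Pow(g, -1), Add(1, g)))
Function('W')(p, z) = Mul(Rational(1, 9), p)
U = Rational(29, 9) (U = Add(Add(-5, Mul(Rational(1, 9), 2)), 8) = Add(Add(-5, Rational(2, 9)), 8) = Add(Rational(-43, 9), 8) = Rational(29, 9) ≈ 3.2222)
Mul(Mul(-3, U), Function('D')(-3)) = Mul(Mul(-3, Rational(29, 9)), Mul(Pow(-3, -1), Add(1, -3))) = Mul(Rational(-29, 3), Mul(Rational(-1, 3), -2)) = Mul(Rational(-29, 3), Rational(2, 3)) = Rational(-58, 9)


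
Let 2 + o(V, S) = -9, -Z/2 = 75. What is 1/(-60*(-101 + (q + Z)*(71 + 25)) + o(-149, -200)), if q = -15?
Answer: 1/956449 ≈ 1.0455e-6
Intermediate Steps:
Z = -150 (Z = -2*75 = -150)
o(V, S) = -11 (o(V, S) = -2 - 9 = -11)
1/(-60*(-101 + (q + Z)*(71 + 25)) + o(-149, -200)) = 1/(-60*(-101 + (-15 - 150)*(71 + 25)) - 11) = 1/(-60*(-101 - 165*96) - 11) = 1/(-60*(-101 - 15840) - 11) = 1/(-60*(-15941) - 11) = 1/(956460 - 11) = 1/956449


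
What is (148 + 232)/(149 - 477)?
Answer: -95/82 ≈ -1.1585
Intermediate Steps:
(148 + 232)/(149 - 477) = 380/(-328) = 380*(-1/328) = -95/82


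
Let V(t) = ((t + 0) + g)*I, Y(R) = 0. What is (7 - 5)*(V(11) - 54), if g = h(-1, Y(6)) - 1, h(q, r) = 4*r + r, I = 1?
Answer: -88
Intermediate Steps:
h(q, r) = 5*r
g = -1 (g = 5*0 - 1 = 0 - 1 = -1)
V(t) = -1 + t (V(t) = ((t + 0) - 1)*1 = (t - 1)*1 = (-1 + t)*1 = -1 + t)
(7 - 5)*(V(11) - 54) = (7 - 5)*((-1 + 11) - 54) = 2*(10 - 54) = 2*(-44) = -88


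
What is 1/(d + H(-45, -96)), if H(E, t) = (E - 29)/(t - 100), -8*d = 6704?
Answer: -98/82087 ≈ -0.0011939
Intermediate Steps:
d = -838 (d = -⅛*6704 = -838)
H(E, t) = (-29 + E)/(-100 + t)
1/(d + H(-45, -96)) = 1/(-838 + (-29 - 45)/(-100 - 96)) = 1/(-838 - 74/(-196)) = 1/(-838 - 1/196*(-74)) = 1/(-838 + 37/98) = 1/(-82087/98) = -98/82087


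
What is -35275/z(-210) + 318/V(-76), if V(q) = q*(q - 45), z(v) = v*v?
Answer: -3103651/4055436 ≈ -0.76531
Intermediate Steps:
z(v) = v²
V(q) = q*(-45 + q)
-35275/z(-210) + 318/V(-76) = -35275/((-210)²) + 318/((-76*(-45 - 76))) = -35275/44100 + 318/((-76*(-121))) = -35275*1/44100 + 318/9196 = -1411/1764 + 318*(1/9196) = -1411/1764 + 159/4598 = -3103651/4055436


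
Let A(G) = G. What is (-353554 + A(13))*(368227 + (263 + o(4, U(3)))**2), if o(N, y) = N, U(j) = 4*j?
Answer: -155386926156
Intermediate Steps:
(-353554 + A(13))*(368227 + (263 + o(4, U(3)))**2) = (-353554 + 13)*(368227 + (263 + 4)**2) = -353541*(368227 + 267**2) = -353541*(368227 + 71289) = -353541*439516 = -155386926156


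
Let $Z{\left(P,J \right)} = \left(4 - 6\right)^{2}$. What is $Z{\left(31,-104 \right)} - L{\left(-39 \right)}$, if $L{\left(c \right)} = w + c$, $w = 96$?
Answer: $-53$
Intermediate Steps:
$L{\left(c \right)} = 96 + c$
$Z{\left(P,J \right)} = 4$ ($Z{\left(P,J \right)} = \left(-2\right)^{2} = 4$)
$Z{\left(31,-104 \right)} - L{\left(-39 \right)} = 4 - \left(96 - 39\right) = 4 - 57 = -53$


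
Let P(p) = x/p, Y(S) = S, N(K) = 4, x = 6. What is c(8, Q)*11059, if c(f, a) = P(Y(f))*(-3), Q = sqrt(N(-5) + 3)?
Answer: -99531/4 ≈ -24883.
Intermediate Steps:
P(p) = 6/p
Q = sqrt(7) (Q = sqrt(4 + 3) = sqrt(7) ≈ 2.6458)
c(f, a) = -18/f (c(f, a) = (6/f)*(-3) = -18/f)
c(8, Q)*11059 = -18/8*11059 = -18*1/8*11059 = -9/4*11059 = -99531/4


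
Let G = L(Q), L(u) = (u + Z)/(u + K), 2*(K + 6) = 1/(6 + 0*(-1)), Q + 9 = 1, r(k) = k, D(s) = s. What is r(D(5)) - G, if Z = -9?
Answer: 631/167 ≈ 3.7784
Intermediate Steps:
Q = -8 (Q = -9 + 1 = -8)
K = -71/12 (K = -6 + 1/(2*(6 + 0*(-1))) = -6 + 1/(2*(6 + 0)) = -6 + (1/2)/6 = -6 + (1/2)*(1/6) = -6 + 1/12 = -71/12 ≈ -5.9167)
L(u) = (-9 + u)/(-71/12 + u) (L(u) = (u - 9)/(u - 71/12) = (-9 + u)/(-71/12 + u))
G = 204/167 (G = 12*(-9 - 8)/(-71 + 12*(-8)) = 12*(-17)/(-71 - 96) = 12*(-17)/(-167) = 12*(-1/167)*(-17) = 204/167 ≈ 1.2216)
r(D(5)) - G = 5 - 1*204/167 = 5 - 204/167 = 631/167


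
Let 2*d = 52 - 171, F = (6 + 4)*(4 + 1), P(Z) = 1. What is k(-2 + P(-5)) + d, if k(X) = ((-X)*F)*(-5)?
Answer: -619/2 ≈ -309.50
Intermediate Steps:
F = 50 (F = 10*5 = 50)
k(X) = 250*X (k(X) = (-X*50)*(-5) = -50*X*(-5) = 250*X)
d = -119/2 (d = (52 - 171)/2 = (½)*(-119) = -119/2 ≈ -59.500)
k(-2 + P(-5)) + d = 250*(-2 + 1) - 119/2 = 250*(-1) - 119/2 = -250 - 119/2 = -619/2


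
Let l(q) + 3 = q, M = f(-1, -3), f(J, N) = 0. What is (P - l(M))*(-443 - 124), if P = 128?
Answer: -74277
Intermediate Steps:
M = 0
l(q) = -3 + q
(P - l(M))*(-443 - 124) = (128 - (-3 + 0))*(-443 - 124) = (128 - 1*(-3))*(-567) = (128 + 3)*(-567) = 131*(-567) = -74277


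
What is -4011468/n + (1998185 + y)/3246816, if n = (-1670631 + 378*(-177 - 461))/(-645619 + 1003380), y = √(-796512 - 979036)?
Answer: 1553220474309956281/2069082198240 + I*√443887/1623408 ≈ 7.5068e+5 + 0.0004104*I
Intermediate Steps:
y = 2*I*√443887 (y = √(-1775548) = 2*I*√443887 ≈ 1332.5*I)
n = -1911795/357761 (n = (-1670631 + 378*(-638))/357761 = (-1670631 - 241164)*(1/357761) = -1911795*1/357761 = -1911795/357761 ≈ -5.3438)
-4011468/n + (1998185 + y)/3246816 = -4011468/(-1911795/357761) + (1998185 + 2*I*√443887)/3246816 = -4011468*(-357761/1911795) + (1998185 + 2*I*√443887)*(1/3246816) = 478382267716/637265 + (1998185/3246816 + I*√443887/1623408) = 1553220474309956281/2069082198240 + I*√443887/1623408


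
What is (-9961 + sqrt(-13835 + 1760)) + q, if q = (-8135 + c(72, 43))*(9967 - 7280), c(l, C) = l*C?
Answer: -13549754 + 5*I*sqrt(483) ≈ -1.355e+7 + 109.89*I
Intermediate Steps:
c(l, C) = C*l
q = -13539793 (q = (-8135 + 43*72)*(9967 - 7280) = (-8135 + 3096)*2687 = -5039*2687 = -13539793)
(-9961 + sqrt(-13835 + 1760)) + q = (-9961 + sqrt(-13835 + 1760)) - 13539793 = (-9961 + sqrt(-12075)) - 13539793 = (-9961 + 5*I*sqrt(483)) - 13539793 = -13549754 + 5*I*sqrt(483)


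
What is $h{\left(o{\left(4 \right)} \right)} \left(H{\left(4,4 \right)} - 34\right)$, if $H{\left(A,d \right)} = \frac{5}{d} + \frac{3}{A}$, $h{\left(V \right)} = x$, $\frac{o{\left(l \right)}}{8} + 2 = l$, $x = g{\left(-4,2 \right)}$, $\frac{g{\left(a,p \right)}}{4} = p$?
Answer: $-256$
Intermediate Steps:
$g{\left(a,p \right)} = 4 p$
$x = 8$ ($x = 4 \cdot 2 = 8$)
$o{\left(l \right)} = -16 + 8 l$
$h{\left(V \right)} = 8$
$H{\left(A,d \right)} = \frac{3}{A} + \frac{5}{d}$
$h{\left(o{\left(4 \right)} \right)} \left(H{\left(4,4 \right)} - 34\right) = 8 \left(\left(\frac{3}{4} + \frac{5}{4}\right) - 34\right) = 8 \left(2 - 34\right) = 8 \left(-32\right) = -256$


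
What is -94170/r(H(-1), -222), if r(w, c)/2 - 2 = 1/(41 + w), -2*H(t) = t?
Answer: -1302685/56 ≈ -23262.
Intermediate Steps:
H(t) = -t/2
r(w, c) = 4 + 2/(41 + w)
-94170/r(H(-1), -222) = -94170*(41 - 1/2*(-1))/(2*(83 + 2*(-1/2*(-1)))) = -94170*(41 + 1/2)/(2*(83 + 2*(1/2))) = -94170*83/(4*(83 + 1)) = -94170/(2*(2/83)*84) = -94170/336/83 = -94170*83/336 = -1302685/56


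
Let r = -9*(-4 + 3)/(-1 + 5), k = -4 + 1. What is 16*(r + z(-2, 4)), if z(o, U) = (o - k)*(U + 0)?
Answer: 100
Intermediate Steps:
k = -3
z(o, U) = U*(3 + o) (z(o, U) = (o - 1*(-3))*(U + 0) = (o + 3)*U = (3 + o)*U = U*(3 + o))
r = 9/4 (r = -(-9)/4 = -9*(-¼) = 9/4 ≈ 2.2500)
16*(r + z(-2, 4)) = 16*(9/4 + 4*(3 - 2)) = 16*(9/4 + 4*1) = 16*(9/4 + 4) = 16*(25/4) = 100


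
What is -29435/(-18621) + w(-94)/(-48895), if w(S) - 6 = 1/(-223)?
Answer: 45846018314/29005093755 ≈ 1.5806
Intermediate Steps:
w(S) = 1337/223 (w(S) = 6 + 1/(-223) = 6 - 1/223 = 1337/223)
-29435/(-18621) + w(-94)/(-48895) = -29435/(-18621) + (1337/223)/(-48895) = -29435*(-1/18621) + (1337/223)*(-1/48895) = 29435/18621 - 191/1557655 = 45846018314/29005093755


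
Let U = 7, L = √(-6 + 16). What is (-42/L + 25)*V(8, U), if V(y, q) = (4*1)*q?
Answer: 700 - 588*√10/5 ≈ 328.12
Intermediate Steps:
L = √10 ≈ 3.1623
V(y, q) = 4*q
(-42/L + 25)*V(8, U) = (-42*√10/10 + 25)*(4*7) = (-21*√10/5 + 25)*28 = (25 - 21*√10/5)*28 = 700 - 588*√10/5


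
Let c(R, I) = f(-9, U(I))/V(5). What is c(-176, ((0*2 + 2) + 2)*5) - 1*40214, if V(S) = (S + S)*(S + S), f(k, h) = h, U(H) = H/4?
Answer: -804279/20 ≈ -40214.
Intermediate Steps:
U(H) = H/4 (U(H) = H*(¼) = H/4)
V(S) = 4*S² (V(S) = (2*S)*(2*S) = 4*S²)
c(R, I) = I/400 (c(R, I) = (I/4)/((4*5²)) = (I/4)/((4*25)) = (I/4)/100 = (I/4)*(1/100) = I/400)
c(-176, ((0*2 + 2) + 2)*5) - 1*40214 = (((0*2 + 2) + 2)*5)/400 - 1*40214 = (((0 + 2) + 2)*5)/400 - 40214 = ((2 + 2)*5)/400 - 40214 = (4*5)/400 - 40214 = (1/400)*20 - 40214 = 1/20 - 40214 = -804279/20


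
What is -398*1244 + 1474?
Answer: -493638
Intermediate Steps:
-398*1244 + 1474 = -495112 + 1474 = -493638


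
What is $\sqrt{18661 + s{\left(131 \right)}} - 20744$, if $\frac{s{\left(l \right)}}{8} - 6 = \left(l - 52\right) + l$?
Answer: $-20744 + \sqrt{20389} \approx -20601.0$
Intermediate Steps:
$s{\left(l \right)} = -368 + 16 l$ ($s{\left(l \right)} = 48 + 8 \left(\left(l - 52\right) + l\right) = 48 + 8 \left(\left(-52 + l\right) + l\right) = 48 + 8 \left(-52 + 2 l\right) = 48 + \left(-416 + 16 l\right) = -368 + 16 l$)
$\sqrt{18661 + s{\left(131 \right)}} - 20744 = \sqrt{18661 + \left(-368 + 16 \cdot 131\right)} - 20744 = \sqrt{18661 + \left(-368 + 2096\right)} - 20744 = \sqrt{18661 + 1728} - 20744 = \sqrt{20389} - 20744 = -20744 + \sqrt{20389}$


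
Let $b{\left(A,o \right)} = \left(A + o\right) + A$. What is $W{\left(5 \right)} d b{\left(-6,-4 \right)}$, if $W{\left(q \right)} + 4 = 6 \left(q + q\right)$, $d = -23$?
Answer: $20608$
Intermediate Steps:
$b{\left(A,o \right)} = o + 2 A$
$W{\left(q \right)} = -4 + 12 q$ ($W{\left(q \right)} = -4 + 6 \left(q + q\right) = -4 + 6 \cdot 2 q = -4 + 12 q$)
$W{\left(5 \right)} d b{\left(-6,-4 \right)} = \left(-4 + 12 \cdot 5\right) \left(-23\right) \left(-4 + 2 \left(-6\right)\right) = \left(-4 + 60\right) \left(-23\right) \left(-4 - 12\right) = 56 \left(-23\right) \left(-16\right) = \left(-1288\right) \left(-16\right) = 20608$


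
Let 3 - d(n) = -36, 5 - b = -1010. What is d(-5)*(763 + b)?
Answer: 69342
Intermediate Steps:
b = 1015 (b = 5 - 1*(-1010) = 5 + 1010 = 1015)
d(n) = 39 (d(n) = 3 - 1*(-36) = 3 + 36 = 39)
d(-5)*(763 + b) = 39*(763 + 1015) = 39*1778 = 69342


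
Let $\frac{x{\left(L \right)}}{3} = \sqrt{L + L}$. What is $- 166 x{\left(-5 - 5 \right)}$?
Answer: $- 996 i \sqrt{5} \approx - 2227.1 i$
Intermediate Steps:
$x{\left(L \right)} = 3 \sqrt{2} \sqrt{L}$ ($x{\left(L \right)} = 3 \sqrt{L + L} = 3 \sqrt{2 L} = 3 \sqrt{2} \sqrt{L}$)
$- 166 x{\left(-5 - 5 \right)} = - 166 \cdot 3 \sqrt{2} \sqrt{-5 - 5} = - 166 \cdot 3 \sqrt{2} \sqrt{-10} = - 166 \cdot 3 \sqrt{2} i \sqrt{10} = - 166 \cdot 6 i \sqrt{5} = - 996 i \sqrt{5}$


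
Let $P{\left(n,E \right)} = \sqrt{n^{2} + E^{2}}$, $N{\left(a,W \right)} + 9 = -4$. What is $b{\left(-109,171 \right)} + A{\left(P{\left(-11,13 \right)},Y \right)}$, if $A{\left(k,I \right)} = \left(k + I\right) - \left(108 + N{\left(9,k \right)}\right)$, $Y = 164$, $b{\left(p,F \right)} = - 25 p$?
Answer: $2794 + \sqrt{290} \approx 2811.0$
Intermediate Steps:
$N{\left(a,W \right)} = -13$ ($N{\left(a,W \right)} = -9 - 4 = -13$)
$P{\left(n,E \right)} = \sqrt{E^{2} + n^{2}}$
$A{\left(k,I \right)} = -95 + I + k$ ($A{\left(k,I \right)} = \left(k + I\right) - 95 = \left(I + k\right) + \left(-108 + 13\right) = \left(I + k\right) - 95 = -95 + I + k$)
$b{\left(-109,171 \right)} + A{\left(P{\left(-11,13 \right)},Y \right)} = \left(-25\right) \left(-109\right) + \left(-95 + 164 + \sqrt{13^{2} + \left(-11\right)^{2}}\right) = 2725 + \left(-95 + 164 + \sqrt{169 + 121}\right) = 2725 + \left(-95 + 164 + \sqrt{290}\right) = 2725 + \left(69 + \sqrt{290}\right) = 2794 + \sqrt{290}$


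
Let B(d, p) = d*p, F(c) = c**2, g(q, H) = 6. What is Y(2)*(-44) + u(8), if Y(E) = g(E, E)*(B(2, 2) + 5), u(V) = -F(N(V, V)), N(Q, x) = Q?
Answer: -2440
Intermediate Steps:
u(V) = -V**2
Y(E) = 54 (Y(E) = 6*(2*2 + 5) = 6*(4 + 5) = 6*9 = 54)
Y(2)*(-44) + u(8) = 54*(-44) - 1*8**2 = -2376 - 1*64 = -2376 - 64 = -2440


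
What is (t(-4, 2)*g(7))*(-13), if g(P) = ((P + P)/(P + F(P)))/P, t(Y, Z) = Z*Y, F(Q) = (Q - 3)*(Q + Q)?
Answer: 208/63 ≈ 3.3016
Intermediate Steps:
F(Q) = 2*Q*(-3 + Q) (F(Q) = (-3 + Q)*(2*Q) = 2*Q*(-3 + Q))
t(Y, Z) = Y*Z
g(P) = 2/(P + 2*P*(-3 + P)) (g(P) = ((P + P)/(P + 2*P*(-3 + P)))/P = ((2*P)/(P + 2*P*(-3 + P)))/P = (2*P/(P + 2*P*(-3 + P)))/P = 2/(P + 2*P*(-3 + P)))
(t(-4, 2)*g(7))*(-13) = ((-4*2)*(2/(7*(-5 + 2*7))))*(-13) = -16/(7*(-5 + 14))*(-13) = -16/(7*9)*(-13) = -8*2/63*(-13) = -16/63*(-13) = 208/63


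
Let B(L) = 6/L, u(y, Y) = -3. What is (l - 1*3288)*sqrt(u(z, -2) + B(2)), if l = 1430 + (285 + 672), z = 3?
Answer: 0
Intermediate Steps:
l = 2387 (l = 1430 + 957 = 2387)
(l - 1*3288)*sqrt(u(z, -2) + B(2)) = (2387 - 1*3288)*sqrt(-3 + 6/2) = (2387 - 3288)*sqrt(-3 + 6*(1/2)) = -901*sqrt(-3 + 3) = -901*sqrt(0) = -901*0 = 0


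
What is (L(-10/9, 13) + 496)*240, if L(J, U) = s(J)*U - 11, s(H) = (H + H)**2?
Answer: 3558800/27 ≈ 1.3181e+5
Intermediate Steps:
s(H) = 4*H**2 (s(H) = (2*H)**2 = 4*H**2)
L(J, U) = -11 + 4*U*J**2 (L(J, U) = (4*J**2)*U - 11 = 4*U*J**2 - 11 = -11 + 4*U*J**2)
(L(-10/9, 13) + 496)*240 = ((-11 + 4*13*(-10/9)**2) + 496)*240 = ((-11 + 4*13*(100/81)) + 496)*240 = ((-11 + 5200/81) + 496)*240 = (4309/81 + 496)*240 = (44485/81)*240 = 3558800/27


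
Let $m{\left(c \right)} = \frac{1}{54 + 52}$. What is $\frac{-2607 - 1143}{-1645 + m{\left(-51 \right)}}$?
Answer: $\frac{132500}{58123} \approx 2.2796$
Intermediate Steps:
$m{\left(c \right)} = \frac{1}{106}$
$\frac{-2607 - 1143}{-1645 + m{\left(-51 \right)}} = \frac{-2607 - 1143}{-1645 + \frac{1}{106}} = - \frac{3750}{- \frac{174369}{106}} = \left(-3750\right) \left(- \frac{106}{174369}\right) = \frac{132500}{58123}$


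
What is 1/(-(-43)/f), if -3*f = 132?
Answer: -44/43 ≈ -1.0233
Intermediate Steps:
f = -44 (f = -⅓*132 = -44)
1/(-(-43)/f) = 1/(-(-43)/(-44)) = 1/(-(-43)*(-1)/44) = 1/(-1*43/44) = 1/(-43/44) = -44/43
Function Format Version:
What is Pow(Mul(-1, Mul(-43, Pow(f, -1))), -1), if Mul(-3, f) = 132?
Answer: Rational(-44, 43) ≈ -1.0233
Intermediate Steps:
f = -44 (f = Mul(Rational(-1, 3), 132) = -44)
Pow(Mul(-1, Mul(-43, Pow(f, -1))), -1) = Pow(Mul(-1, Mul(-43, Pow(-44, -1))), -1) = Pow(Mul(-1, Mul(-43, Rational(-1, 44))), -1) = Pow(Mul(-1, Rational(43, 44)), -1) = Pow(Rational(-43, 44), -1) = Rational(-44, 43)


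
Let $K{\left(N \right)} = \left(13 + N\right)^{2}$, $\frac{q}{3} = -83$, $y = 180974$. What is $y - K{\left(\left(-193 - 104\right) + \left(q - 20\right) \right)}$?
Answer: $-124835$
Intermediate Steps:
$q = -249$ ($q = 3 \left(-83\right) = -249$)
$y - K{\left(\left(-193 - 104\right) + \left(q - 20\right) \right)} = 180974 - \left(13 - 566\right)^{2} = 180974 - \left(-553\right)^{2} = 180974 - 305809 = -124835$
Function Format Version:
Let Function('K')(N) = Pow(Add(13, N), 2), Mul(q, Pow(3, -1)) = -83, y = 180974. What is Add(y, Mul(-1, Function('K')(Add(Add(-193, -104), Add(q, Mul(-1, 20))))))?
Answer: -124835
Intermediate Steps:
q = -249 (q = Mul(3, -83) = -249)
Add(y, Mul(-1, Function('K')(Add(Add(-193, -104), Add(q, Mul(-1, 20)))))) = Add(180974, Mul(-1, Pow(Add(13, Add(Add(-193, -104), Add(-249, Mul(-1, 20)))), 2))) = Add(180974, Mul(-1, Pow(Add(13, Add(-297, Add(-249, -20))), 2))) = Add(180974, Mul(-1, Pow(Add(13, Add(-297, -269)), 2))) = Add(180974, Mul(-1, Pow(Add(13, -566), 2))) = Add(180974, Mul(-1, Pow(-553, 2))) = Add(180974, Mul(-1, 305809)) = Add(180974, -305809) = -124835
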